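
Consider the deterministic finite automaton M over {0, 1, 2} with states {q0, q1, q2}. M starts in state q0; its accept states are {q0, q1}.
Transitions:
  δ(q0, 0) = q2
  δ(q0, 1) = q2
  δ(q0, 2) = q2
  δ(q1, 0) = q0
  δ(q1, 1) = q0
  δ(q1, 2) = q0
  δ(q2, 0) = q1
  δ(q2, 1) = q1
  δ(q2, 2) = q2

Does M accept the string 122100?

q0 --1--> q2
q2 --2--> q2
q2 --2--> q2
q2 --1--> q1
q1 --0--> q0
q0 --0--> q2
End in state q2, which is not an accepting state.

rejected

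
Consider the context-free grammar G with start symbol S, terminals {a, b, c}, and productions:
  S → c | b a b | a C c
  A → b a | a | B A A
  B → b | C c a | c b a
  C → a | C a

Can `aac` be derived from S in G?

S ⇒ aCc ⇒ aac

yes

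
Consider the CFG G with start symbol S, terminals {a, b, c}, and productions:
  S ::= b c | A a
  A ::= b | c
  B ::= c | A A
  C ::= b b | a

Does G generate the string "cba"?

no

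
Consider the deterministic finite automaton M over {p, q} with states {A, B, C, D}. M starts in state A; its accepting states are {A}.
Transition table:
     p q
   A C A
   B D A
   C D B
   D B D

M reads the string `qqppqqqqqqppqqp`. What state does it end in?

A --q--> A
A --q--> A
A --p--> C
C --p--> D
D --q--> D
D --q--> D
D --q--> D
D --q--> D
D --q--> D
D --q--> D
D --p--> B
B --p--> D
D --q--> D
D --q--> D
D --p--> B

B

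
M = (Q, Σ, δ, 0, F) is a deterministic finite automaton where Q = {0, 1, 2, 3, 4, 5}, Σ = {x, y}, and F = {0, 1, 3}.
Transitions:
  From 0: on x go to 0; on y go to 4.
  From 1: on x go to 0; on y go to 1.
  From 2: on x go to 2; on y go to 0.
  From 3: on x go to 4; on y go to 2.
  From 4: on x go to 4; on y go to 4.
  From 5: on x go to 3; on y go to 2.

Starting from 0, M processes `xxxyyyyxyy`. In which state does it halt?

4

0 --x--> 0
0 --x--> 0
0 --x--> 0
0 --y--> 4
4 --y--> 4
4 --y--> 4
4 --y--> 4
4 --x--> 4
4 --y--> 4
4 --y--> 4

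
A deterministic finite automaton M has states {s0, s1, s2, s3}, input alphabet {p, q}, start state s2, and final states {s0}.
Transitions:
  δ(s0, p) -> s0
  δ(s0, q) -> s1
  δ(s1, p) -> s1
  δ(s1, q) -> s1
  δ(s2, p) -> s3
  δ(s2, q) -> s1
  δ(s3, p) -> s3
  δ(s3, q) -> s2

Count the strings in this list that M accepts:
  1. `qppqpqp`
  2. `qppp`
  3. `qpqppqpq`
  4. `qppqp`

0

`qppqpqp`: rejected
`qppp`: rejected
`qpqppqpq`: rejected
`qppqp`: rejected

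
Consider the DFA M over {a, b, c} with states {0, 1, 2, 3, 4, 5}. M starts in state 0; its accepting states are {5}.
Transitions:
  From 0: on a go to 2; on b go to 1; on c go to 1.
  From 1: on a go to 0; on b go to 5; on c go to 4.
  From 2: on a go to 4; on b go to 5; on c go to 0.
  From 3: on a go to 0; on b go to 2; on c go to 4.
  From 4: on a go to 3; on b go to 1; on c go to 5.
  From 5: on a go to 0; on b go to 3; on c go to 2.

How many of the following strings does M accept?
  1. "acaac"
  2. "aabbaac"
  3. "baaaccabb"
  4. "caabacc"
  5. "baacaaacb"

"acaac": accepted
"aabbaac": rejected
"baaaccabb": accepted
"caabacc": rejected
"baacaaacb": rejected

2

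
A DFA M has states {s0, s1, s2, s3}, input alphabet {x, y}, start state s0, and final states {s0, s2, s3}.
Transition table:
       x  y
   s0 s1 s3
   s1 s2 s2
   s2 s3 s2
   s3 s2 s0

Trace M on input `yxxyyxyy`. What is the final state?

s2

s0 --y--> s3
s3 --x--> s2
s2 --x--> s3
s3 --y--> s0
s0 --y--> s3
s3 --x--> s2
s2 --y--> s2
s2 --y--> s2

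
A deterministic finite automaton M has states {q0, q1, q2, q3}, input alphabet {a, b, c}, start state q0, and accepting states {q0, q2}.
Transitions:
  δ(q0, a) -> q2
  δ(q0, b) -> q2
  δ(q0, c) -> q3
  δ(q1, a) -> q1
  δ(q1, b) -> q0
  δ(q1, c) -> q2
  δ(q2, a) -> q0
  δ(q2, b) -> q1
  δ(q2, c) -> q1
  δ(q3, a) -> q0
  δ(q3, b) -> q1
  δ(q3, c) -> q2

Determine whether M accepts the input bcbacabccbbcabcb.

accepted

q0 --b--> q2
q2 --c--> q1
q1 --b--> q0
q0 --a--> q2
q2 --c--> q1
q1 --a--> q1
q1 --b--> q0
q0 --c--> q3
q3 --c--> q2
q2 --b--> q1
q1 --b--> q0
q0 --c--> q3
q3 --a--> q0
q0 --b--> q2
q2 --c--> q1
q1 --b--> q0
End in state q0, which is an accepting state.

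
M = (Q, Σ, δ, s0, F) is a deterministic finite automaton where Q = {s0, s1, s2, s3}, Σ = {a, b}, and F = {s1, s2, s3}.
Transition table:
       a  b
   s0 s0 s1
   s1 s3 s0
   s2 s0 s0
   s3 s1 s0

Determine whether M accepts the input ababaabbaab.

s0 --a--> s0
s0 --b--> s1
s1 --a--> s3
s3 --b--> s0
s0 --a--> s0
s0 --a--> s0
s0 --b--> s1
s1 --b--> s0
s0 --a--> s0
s0 --a--> s0
s0 --b--> s1
End in state s1, which is an accepting state.

accepted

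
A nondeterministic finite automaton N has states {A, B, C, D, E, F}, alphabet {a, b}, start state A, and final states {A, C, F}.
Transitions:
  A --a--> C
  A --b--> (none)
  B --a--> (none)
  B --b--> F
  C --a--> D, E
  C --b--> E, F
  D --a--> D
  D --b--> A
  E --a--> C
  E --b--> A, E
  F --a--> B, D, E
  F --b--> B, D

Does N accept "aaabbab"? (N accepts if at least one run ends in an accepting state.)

Start: {A}
read a: {C}
read a: {D, E}
read a: {C, D}
read b: {A, E, F}
read b: {A, B, D, E}
read a: {C, D}
read b: {A, E, F}
Reachable ∩ accepting = {A, F} — nonempty.

accepted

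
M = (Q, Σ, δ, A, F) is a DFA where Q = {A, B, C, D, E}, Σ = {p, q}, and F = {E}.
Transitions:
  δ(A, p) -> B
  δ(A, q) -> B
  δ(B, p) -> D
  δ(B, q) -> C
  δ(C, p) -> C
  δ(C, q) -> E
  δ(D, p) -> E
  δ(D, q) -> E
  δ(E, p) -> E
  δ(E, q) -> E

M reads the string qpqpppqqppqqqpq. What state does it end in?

E

A --q--> B
B --p--> D
D --q--> E
E --p--> E
E --p--> E
E --p--> E
E --q--> E
E --q--> E
E --p--> E
E --p--> E
E --q--> E
E --q--> E
E --q--> E
E --p--> E
E --q--> E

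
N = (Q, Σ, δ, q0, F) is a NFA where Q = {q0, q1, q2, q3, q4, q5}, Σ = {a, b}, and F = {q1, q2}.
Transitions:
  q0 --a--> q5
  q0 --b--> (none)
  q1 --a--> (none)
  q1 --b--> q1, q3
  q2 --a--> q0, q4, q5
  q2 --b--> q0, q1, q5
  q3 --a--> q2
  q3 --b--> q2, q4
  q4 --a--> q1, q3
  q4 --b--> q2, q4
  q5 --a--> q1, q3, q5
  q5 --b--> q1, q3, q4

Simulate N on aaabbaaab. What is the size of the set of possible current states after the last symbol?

Start: {q0}
read a: {q5}
read a: {q1, q3, q5}
read a: {q1, q2, q3, q5}
read b: {q0, q1, q2, q3, q4, q5}
read b: {q0, q1, q2, q3, q4, q5}
read a: {q0, q1, q2, q3, q4, q5}
read a: {q0, q1, q2, q3, q4, q5}
read a: {q0, q1, q2, q3, q4, q5}
read b: {q0, q1, q2, q3, q4, q5}
Final reachable set {q0, q1, q2, q3, q4, q5} has 6 states.

6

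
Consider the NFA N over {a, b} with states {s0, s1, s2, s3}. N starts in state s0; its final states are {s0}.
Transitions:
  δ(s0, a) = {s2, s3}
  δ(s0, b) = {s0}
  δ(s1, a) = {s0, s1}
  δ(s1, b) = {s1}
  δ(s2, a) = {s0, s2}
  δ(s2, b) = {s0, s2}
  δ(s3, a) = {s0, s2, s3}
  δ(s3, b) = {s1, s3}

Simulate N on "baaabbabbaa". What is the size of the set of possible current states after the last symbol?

Start: {s0}
read b: {s0}
read a: {s2, s3}
read a: {s0, s2, s3}
read a: {s0, s2, s3}
read b: {s0, s1, s2, s3}
read b: {s0, s1, s2, s3}
read a: {s0, s1, s2, s3}
read b: {s0, s1, s2, s3}
read b: {s0, s1, s2, s3}
read a: {s0, s1, s2, s3}
read a: {s0, s1, s2, s3}
Final reachable set {s0, s1, s2, s3} has 4 states.

4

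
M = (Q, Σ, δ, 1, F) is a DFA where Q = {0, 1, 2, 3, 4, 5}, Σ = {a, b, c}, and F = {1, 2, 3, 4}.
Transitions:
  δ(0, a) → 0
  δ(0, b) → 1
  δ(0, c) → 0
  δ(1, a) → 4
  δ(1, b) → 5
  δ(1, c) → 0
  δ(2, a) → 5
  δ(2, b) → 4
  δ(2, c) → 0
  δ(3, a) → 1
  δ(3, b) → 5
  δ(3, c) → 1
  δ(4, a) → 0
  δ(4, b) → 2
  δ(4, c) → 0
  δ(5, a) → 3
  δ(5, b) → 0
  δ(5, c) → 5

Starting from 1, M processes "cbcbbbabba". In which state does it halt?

3

1 --c--> 0
0 --b--> 1
1 --c--> 0
0 --b--> 1
1 --b--> 5
5 --b--> 0
0 --a--> 0
0 --b--> 1
1 --b--> 5
5 --a--> 3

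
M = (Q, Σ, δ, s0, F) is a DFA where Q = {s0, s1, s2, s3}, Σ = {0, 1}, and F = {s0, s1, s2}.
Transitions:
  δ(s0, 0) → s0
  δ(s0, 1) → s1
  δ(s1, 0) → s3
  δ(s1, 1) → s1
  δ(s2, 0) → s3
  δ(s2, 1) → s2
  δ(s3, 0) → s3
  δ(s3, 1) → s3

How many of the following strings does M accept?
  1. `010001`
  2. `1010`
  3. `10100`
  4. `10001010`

`010001`: rejected
`1010`: rejected
`10100`: rejected
`10001010`: rejected

0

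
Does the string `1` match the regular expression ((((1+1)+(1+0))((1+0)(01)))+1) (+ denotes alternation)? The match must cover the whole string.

yes

The right alternative 1 matches 1.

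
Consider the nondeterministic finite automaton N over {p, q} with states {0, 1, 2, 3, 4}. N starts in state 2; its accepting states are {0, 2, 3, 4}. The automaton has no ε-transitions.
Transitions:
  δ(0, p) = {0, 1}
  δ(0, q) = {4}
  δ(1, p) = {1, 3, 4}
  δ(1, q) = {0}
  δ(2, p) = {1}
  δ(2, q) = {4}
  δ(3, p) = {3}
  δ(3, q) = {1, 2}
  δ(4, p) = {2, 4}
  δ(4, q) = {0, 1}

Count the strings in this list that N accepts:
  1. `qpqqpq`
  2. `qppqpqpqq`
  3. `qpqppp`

3

`qpqqpq`: accepted
`qppqpqpqq`: accepted
`qpqppp`: accepted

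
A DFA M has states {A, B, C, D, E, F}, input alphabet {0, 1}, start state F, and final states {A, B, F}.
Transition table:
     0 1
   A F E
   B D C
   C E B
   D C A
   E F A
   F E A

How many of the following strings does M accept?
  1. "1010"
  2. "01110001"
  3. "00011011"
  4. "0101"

"1010": accepted
"01110001": accepted
"00011011": rejected
"0101": accepted

3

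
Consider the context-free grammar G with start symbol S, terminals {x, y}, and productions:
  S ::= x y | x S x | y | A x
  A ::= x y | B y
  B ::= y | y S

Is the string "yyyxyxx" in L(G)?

no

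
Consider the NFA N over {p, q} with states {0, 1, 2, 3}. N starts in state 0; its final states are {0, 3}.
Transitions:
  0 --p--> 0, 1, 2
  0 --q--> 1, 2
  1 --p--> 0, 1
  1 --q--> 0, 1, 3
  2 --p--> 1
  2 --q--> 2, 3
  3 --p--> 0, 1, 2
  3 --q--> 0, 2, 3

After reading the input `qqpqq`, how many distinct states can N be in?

4

Start: {0}
read q: {1, 2}
read q: {0, 1, 2, 3}
read p: {0, 1, 2}
read q: {0, 1, 2, 3}
read q: {0, 1, 2, 3}
Final reachable set {0, 1, 2, 3} has 4 states.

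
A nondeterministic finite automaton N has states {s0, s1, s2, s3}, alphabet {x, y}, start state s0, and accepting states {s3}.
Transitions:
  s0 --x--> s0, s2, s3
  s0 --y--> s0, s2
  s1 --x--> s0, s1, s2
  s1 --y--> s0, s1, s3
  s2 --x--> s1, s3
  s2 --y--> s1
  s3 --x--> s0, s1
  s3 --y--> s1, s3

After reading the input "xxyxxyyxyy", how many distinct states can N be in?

4

Start: {s0}
read x: {s0, s2, s3}
read x: {s0, s1, s2, s3}
read y: {s0, s1, s2, s3}
read x: {s0, s1, s2, s3}
read x: {s0, s1, s2, s3}
read y: {s0, s1, s2, s3}
read y: {s0, s1, s2, s3}
read x: {s0, s1, s2, s3}
read y: {s0, s1, s2, s3}
read y: {s0, s1, s2, s3}
Final reachable set {s0, s1, s2, s3} has 4 states.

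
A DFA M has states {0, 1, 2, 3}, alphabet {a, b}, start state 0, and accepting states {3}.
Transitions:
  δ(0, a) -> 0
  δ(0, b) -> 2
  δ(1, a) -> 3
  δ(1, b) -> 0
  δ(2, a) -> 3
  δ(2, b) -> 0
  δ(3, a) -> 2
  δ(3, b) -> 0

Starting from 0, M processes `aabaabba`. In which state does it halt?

0 --a--> 0
0 --a--> 0
0 --b--> 2
2 --a--> 3
3 --a--> 2
2 --b--> 0
0 --b--> 2
2 --a--> 3

3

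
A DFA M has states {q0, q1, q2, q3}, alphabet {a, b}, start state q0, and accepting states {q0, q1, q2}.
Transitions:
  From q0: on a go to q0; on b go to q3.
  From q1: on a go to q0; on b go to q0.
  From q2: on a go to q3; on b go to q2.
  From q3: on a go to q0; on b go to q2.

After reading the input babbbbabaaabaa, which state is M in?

q0 --b--> q3
q3 --a--> q0
q0 --b--> q3
q3 --b--> q2
q2 --b--> q2
q2 --b--> q2
q2 --a--> q3
q3 --b--> q2
q2 --a--> q3
q3 --a--> q0
q0 --a--> q0
q0 --b--> q3
q3 --a--> q0
q0 --a--> q0

q0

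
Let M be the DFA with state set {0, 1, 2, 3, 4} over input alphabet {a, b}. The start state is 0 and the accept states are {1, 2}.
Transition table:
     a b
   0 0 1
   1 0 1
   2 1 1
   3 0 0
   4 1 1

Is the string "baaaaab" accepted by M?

0 --b--> 1
1 --a--> 0
0 --a--> 0
0 --a--> 0
0 --a--> 0
0 --a--> 0
0 --b--> 1
End in state 1, which is an accepting state.

accepted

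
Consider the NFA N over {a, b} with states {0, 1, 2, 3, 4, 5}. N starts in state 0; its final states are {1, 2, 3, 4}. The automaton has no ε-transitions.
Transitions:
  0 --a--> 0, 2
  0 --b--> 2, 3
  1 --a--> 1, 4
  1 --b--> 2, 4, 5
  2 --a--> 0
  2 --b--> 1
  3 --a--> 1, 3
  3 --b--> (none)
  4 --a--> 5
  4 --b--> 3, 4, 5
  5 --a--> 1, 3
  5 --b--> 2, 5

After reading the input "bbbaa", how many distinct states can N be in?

Start: {0}
read b: {2, 3}
read b: {1}
read b: {2, 4, 5}
read a: {0, 1, 3, 5}
read a: {0, 1, 2, 3, 4}
Final reachable set {0, 1, 2, 3, 4} has 5 states.

5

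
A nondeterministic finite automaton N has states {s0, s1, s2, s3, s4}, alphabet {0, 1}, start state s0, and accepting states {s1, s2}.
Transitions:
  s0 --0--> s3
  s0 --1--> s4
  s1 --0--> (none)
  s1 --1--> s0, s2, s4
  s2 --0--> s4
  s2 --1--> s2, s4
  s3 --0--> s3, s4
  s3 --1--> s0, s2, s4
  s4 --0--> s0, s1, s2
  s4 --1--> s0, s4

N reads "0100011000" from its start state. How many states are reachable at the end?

5

Start: {s0}
read 0: {s3}
read 1: {s0, s2, s4}
read 0: {s0, s1, s2, s3, s4}
read 0: {s0, s1, s2, s3, s4}
read 0: {s0, s1, s2, s3, s4}
read 1: {s0, s2, s4}
read 1: {s0, s2, s4}
read 0: {s0, s1, s2, s3, s4}
read 0: {s0, s1, s2, s3, s4}
read 0: {s0, s1, s2, s3, s4}
Final reachable set {s0, s1, s2, s3, s4} has 5 states.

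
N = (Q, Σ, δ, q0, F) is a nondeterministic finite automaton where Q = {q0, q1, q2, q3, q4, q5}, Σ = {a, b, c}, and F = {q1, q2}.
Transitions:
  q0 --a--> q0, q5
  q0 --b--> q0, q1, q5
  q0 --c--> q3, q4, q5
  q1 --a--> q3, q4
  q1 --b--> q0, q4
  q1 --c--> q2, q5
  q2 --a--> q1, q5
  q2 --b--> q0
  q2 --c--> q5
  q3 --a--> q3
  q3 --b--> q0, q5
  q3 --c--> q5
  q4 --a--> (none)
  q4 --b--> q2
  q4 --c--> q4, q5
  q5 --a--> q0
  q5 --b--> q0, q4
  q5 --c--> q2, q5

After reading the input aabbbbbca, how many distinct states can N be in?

4

Start: {q0}
read a: {q0, q5}
read a: {q0, q5}
read b: {q0, q1, q4, q5}
read b: {q0, q1, q2, q4, q5}
read b: {q0, q1, q2, q4, q5}
read b: {q0, q1, q2, q4, q5}
read b: {q0, q1, q2, q4, q5}
read c: {q2, q3, q4, q5}
read a: {q0, q1, q3, q5}
Final reachable set {q0, q1, q3, q5} has 4 states.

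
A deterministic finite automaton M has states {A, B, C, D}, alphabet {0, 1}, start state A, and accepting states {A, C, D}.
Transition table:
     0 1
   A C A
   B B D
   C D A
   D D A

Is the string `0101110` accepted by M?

accepted

A --0--> C
C --1--> A
A --0--> C
C --1--> A
A --1--> A
A --1--> A
A --0--> C
End in state C, which is an accepting state.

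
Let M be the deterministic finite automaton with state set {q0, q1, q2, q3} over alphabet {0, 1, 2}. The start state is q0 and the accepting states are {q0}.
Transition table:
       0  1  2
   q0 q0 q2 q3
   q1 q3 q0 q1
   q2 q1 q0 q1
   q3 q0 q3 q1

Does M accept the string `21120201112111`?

q0 --2--> q3
q3 --1--> q3
q3 --1--> q3
q3 --2--> q1
q1 --0--> q3
q3 --2--> q1
q1 --0--> q3
q3 --1--> q3
q3 --1--> q3
q3 --1--> q3
q3 --2--> q1
q1 --1--> q0
q0 --1--> q2
q2 --1--> q0
End in state q0, which is an accepting state.

accepted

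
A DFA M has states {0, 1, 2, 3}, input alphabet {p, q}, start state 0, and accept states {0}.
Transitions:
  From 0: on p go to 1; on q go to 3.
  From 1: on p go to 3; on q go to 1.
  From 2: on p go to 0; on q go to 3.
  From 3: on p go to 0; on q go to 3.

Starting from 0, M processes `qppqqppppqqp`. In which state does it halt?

0 --q--> 3
3 --p--> 0
0 --p--> 1
1 --q--> 1
1 --q--> 1
1 --p--> 3
3 --p--> 0
0 --p--> 1
1 --p--> 3
3 --q--> 3
3 --q--> 3
3 --p--> 0

0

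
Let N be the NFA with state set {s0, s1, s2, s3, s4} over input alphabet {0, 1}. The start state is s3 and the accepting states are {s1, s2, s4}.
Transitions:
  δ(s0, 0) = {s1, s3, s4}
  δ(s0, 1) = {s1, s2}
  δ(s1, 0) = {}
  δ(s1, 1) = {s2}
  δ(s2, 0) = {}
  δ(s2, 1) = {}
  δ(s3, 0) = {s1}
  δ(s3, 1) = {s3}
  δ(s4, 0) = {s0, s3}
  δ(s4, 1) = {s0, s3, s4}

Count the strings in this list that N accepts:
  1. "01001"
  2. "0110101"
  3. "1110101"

"01001": rejected
"0110101": rejected
"1110101": rejected

0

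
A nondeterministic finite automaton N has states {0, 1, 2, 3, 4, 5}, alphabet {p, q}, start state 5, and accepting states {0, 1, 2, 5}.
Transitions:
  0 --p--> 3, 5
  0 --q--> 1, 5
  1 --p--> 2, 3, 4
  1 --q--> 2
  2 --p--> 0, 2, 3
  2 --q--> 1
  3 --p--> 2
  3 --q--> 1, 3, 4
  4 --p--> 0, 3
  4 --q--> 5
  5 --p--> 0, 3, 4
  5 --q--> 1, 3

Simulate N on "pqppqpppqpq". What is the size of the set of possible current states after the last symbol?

Start: {5}
read p: {0, 3, 4}
read q: {1, 3, 4, 5}
read p: {0, 2, 3, 4}
read p: {0, 2, 3, 5}
read q: {1, 3, 4, 5}
read p: {0, 2, 3, 4}
read p: {0, 2, 3, 5}
read p: {0, 2, 3, 4, 5}
read q: {1, 3, 4, 5}
read p: {0, 2, 3, 4}
read q: {1, 3, 4, 5}
Final reachable set {1, 3, 4, 5} has 4 states.

4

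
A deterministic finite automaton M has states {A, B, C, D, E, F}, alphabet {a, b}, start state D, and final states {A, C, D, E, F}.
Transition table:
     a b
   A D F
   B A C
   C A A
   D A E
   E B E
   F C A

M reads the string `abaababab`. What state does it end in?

D --a--> A
A --b--> F
F --a--> C
C --a--> A
A --b--> F
F --a--> C
C --b--> A
A --a--> D
D --b--> E

E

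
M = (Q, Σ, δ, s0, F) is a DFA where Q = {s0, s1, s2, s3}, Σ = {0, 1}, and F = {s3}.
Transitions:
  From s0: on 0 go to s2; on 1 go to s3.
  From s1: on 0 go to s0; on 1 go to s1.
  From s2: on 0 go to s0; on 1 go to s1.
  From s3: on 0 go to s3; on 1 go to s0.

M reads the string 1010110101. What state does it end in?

s0

s0 --1--> s3
s3 --0--> s3
s3 --1--> s0
s0 --0--> s2
s2 --1--> s1
s1 --1--> s1
s1 --0--> s0
s0 --1--> s3
s3 --0--> s3
s3 --1--> s0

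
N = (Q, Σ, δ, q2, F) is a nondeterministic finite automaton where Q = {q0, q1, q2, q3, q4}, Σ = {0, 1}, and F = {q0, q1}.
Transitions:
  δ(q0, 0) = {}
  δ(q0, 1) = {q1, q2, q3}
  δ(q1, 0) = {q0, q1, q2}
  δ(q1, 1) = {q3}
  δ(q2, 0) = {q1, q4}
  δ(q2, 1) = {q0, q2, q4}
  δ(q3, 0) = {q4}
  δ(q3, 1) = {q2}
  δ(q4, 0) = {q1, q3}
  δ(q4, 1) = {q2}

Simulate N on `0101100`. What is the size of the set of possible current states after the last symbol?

Start: {q2}
read 0: {q1, q4}
read 1: {q2, q3}
read 0: {q1, q4}
read 1: {q2, q3}
read 1: {q0, q2, q4}
read 0: {q1, q3, q4}
read 0: {q0, q1, q2, q3, q4}
Final reachable set {q0, q1, q2, q3, q4} has 5 states.

5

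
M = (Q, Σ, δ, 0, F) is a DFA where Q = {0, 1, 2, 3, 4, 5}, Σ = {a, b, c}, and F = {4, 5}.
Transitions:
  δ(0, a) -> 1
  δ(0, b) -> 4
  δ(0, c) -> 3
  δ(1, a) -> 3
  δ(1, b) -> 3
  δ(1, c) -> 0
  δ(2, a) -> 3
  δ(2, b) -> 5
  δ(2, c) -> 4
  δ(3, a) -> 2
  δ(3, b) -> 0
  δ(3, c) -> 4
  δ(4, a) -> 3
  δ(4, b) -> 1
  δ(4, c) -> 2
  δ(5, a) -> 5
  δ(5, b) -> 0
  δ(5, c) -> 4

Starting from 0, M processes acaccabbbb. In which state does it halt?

1

0 --a--> 1
1 --c--> 0
0 --a--> 1
1 --c--> 0
0 --c--> 3
3 --a--> 2
2 --b--> 5
5 --b--> 0
0 --b--> 4
4 --b--> 1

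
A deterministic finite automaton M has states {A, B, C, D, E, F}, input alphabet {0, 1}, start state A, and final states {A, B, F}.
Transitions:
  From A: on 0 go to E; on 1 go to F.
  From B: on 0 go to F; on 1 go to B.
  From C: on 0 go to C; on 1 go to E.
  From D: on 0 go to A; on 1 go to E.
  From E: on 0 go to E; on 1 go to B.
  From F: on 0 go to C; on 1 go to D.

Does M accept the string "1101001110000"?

A --1--> F
F --1--> D
D --0--> A
A --1--> F
F --0--> C
C --0--> C
C --1--> E
E --1--> B
B --1--> B
B --0--> F
F --0--> C
C --0--> C
C --0--> C
End in state C, which is not an accepting state.

rejected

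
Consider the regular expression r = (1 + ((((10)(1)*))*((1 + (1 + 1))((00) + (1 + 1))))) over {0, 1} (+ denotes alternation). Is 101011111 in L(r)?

yes

The right alternative ((((10)(1)*))*((1+(1+1))((00)+(1+1)))) matches 101011111.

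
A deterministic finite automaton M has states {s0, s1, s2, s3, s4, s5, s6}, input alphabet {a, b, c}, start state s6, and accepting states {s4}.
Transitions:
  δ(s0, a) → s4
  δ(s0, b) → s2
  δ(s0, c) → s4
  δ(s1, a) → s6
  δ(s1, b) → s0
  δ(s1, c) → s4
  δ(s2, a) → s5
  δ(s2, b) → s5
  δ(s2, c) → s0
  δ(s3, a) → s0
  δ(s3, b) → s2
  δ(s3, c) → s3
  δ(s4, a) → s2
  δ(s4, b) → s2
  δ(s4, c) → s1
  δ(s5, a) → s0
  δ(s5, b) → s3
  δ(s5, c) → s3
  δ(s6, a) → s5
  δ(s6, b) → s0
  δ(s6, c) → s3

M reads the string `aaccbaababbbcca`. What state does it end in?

s6 --a--> s5
s5 --a--> s0
s0 --c--> s4
s4 --c--> s1
s1 --b--> s0
s0 --a--> s4
s4 --a--> s2
s2 --b--> s5
s5 --a--> s0
s0 --b--> s2
s2 --b--> s5
s5 --b--> s3
s3 --c--> s3
s3 --c--> s3
s3 --a--> s0

s0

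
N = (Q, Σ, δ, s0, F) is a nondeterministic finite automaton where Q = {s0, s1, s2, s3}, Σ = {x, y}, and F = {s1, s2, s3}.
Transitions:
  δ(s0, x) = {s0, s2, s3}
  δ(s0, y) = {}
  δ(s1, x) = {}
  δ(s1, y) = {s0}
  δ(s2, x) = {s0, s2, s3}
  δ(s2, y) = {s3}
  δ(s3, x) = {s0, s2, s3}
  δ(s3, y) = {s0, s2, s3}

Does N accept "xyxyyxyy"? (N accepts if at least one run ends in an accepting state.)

Start: {s0}
read x: {s0, s2, s3}
read y: {s0, s2, s3}
read x: {s0, s2, s3}
read y: {s0, s2, s3}
read y: {s0, s2, s3}
read x: {s0, s2, s3}
read y: {s0, s2, s3}
read y: {s0, s2, s3}
Reachable ∩ accepting = {s2, s3} — nonempty.

accepted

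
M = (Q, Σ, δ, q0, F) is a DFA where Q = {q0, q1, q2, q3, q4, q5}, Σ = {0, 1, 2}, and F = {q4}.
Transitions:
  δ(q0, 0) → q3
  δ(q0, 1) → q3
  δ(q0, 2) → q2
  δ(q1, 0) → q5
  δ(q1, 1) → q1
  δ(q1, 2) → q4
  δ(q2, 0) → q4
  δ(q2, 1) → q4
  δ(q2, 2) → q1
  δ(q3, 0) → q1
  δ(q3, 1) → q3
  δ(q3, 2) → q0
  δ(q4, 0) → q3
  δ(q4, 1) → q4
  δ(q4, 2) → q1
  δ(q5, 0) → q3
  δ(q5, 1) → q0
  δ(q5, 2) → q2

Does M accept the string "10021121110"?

q0 --1--> q3
q3 --0--> q1
q1 --0--> q5
q5 --2--> q2
q2 --1--> q4
q4 --1--> q4
q4 --2--> q1
q1 --1--> q1
q1 --1--> q1
q1 --1--> q1
q1 --0--> q5
End in state q5, which is not an accepting state.

rejected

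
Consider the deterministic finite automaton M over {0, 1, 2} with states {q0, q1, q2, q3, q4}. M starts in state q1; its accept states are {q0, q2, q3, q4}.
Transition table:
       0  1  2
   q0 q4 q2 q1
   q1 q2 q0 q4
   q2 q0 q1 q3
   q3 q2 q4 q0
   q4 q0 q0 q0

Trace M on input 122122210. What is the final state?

q0

q1 --1--> q0
q0 --2--> q1
q1 --2--> q4
q4 --1--> q0
q0 --2--> q1
q1 --2--> q4
q4 --2--> q0
q0 --1--> q2
q2 --0--> q0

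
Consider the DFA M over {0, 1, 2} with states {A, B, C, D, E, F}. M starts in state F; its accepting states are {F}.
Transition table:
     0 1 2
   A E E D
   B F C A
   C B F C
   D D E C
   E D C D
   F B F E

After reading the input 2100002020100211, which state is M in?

F

F --2--> E
E --1--> C
C --0--> B
B --0--> F
F --0--> B
B --0--> F
F --2--> E
E --0--> D
D --2--> C
C --0--> B
B --1--> C
C --0--> B
B --0--> F
F --2--> E
E --1--> C
C --1--> F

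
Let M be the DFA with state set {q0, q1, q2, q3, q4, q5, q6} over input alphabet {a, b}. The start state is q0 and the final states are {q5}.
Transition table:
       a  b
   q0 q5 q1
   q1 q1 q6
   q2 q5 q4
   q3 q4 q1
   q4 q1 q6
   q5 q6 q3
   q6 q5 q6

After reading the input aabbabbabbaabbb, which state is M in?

q6

q0 --a--> q5
q5 --a--> q6
q6 --b--> q6
q6 --b--> q6
q6 --a--> q5
q5 --b--> q3
q3 --b--> q1
q1 --a--> q1
q1 --b--> q6
q6 --b--> q6
q6 --a--> q5
q5 --a--> q6
q6 --b--> q6
q6 --b--> q6
q6 --b--> q6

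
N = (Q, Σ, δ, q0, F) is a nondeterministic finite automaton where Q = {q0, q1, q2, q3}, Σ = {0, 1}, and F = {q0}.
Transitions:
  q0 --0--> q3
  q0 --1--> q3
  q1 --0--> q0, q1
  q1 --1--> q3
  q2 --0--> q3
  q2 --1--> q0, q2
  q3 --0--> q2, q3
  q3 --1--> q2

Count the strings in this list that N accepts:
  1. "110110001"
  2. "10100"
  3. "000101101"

"110110001": accepted
"10100": rejected
"000101101": rejected

1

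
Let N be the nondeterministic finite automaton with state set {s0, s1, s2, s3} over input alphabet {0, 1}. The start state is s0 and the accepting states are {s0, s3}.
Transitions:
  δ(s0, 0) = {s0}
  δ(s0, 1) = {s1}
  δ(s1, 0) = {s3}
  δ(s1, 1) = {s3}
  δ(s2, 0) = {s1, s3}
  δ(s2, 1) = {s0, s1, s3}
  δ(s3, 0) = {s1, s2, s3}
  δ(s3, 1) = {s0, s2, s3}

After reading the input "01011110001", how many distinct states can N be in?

4

Start: {s0}
read 0: {s0}
read 1: {s1}
read 0: {s3}
read 1: {s0, s2, s3}
read 1: {s0, s1, s2, s3}
read 1: {s0, s1, s2, s3}
read 1: {s0, s1, s2, s3}
read 0: {s0, s1, s2, s3}
read 0: {s0, s1, s2, s3}
read 0: {s0, s1, s2, s3}
read 1: {s0, s1, s2, s3}
Final reachable set {s0, s1, s2, s3} has 4 states.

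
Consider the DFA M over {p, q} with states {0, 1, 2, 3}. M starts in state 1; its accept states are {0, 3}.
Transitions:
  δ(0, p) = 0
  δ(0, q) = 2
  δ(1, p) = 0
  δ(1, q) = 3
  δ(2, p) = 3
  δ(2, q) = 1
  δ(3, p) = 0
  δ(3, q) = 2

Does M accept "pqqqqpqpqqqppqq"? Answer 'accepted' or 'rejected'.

rejected

1 --p--> 0
0 --q--> 2
2 --q--> 1
1 --q--> 3
3 --q--> 2
2 --p--> 3
3 --q--> 2
2 --p--> 3
3 --q--> 2
2 --q--> 1
1 --q--> 3
3 --p--> 0
0 --p--> 0
0 --q--> 2
2 --q--> 1
End in state 1, which is not an accepting state.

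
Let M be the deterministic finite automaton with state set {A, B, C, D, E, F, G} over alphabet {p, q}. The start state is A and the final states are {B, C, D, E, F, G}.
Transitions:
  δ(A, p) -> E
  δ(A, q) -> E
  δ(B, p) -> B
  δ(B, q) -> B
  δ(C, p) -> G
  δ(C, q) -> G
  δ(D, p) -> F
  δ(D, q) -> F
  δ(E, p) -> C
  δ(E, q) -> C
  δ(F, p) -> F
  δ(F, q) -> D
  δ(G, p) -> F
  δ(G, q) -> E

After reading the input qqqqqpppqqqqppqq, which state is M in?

A --q--> E
E --q--> C
C --q--> G
G --q--> E
E --q--> C
C --p--> G
G --p--> F
F --p--> F
F --q--> D
D --q--> F
F --q--> D
D --q--> F
F --p--> F
F --p--> F
F --q--> D
D --q--> F

F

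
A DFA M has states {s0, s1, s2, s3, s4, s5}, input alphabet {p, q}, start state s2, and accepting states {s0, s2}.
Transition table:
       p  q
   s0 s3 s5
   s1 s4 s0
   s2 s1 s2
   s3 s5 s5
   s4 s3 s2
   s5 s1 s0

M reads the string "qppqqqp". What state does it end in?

s1

s2 --q--> s2
s2 --p--> s1
s1 --p--> s4
s4 --q--> s2
s2 --q--> s2
s2 --q--> s2
s2 --p--> s1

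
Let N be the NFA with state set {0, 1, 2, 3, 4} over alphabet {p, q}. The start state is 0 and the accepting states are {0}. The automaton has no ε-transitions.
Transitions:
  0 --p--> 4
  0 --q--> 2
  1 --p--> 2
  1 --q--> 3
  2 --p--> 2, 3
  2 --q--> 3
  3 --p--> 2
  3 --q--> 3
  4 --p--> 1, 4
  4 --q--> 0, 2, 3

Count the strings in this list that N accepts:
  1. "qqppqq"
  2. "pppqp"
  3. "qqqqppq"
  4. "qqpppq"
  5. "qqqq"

"qqppqq": rejected
"pppqp": rejected
"qqqqppq": rejected
"qqpppq": rejected
"qqqq": rejected

0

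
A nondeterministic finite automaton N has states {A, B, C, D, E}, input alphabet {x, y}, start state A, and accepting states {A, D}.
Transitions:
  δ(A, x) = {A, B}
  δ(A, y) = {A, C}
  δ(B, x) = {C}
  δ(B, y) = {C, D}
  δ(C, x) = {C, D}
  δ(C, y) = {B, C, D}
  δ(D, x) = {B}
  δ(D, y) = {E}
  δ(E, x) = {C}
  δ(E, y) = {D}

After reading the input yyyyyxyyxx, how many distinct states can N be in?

Start: {A}
read y: {A, C}
read y: {A, B, C, D}
read y: {A, B, C, D, E}
read y: {A, B, C, D, E}
read y: {A, B, C, D, E}
read x: {A, B, C, D}
read y: {A, B, C, D, E}
read y: {A, B, C, D, E}
read x: {A, B, C, D}
read x: {A, B, C, D}
Final reachable set {A, B, C, D} has 4 states.

4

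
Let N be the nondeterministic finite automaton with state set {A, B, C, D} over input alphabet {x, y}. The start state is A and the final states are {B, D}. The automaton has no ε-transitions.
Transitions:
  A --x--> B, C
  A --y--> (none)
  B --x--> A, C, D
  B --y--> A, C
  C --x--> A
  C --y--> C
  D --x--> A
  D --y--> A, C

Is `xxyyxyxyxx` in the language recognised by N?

Start: {A}
read x: {B, C}
read x: {A, C, D}
read y: {A, C}
read y: {C}
read x: {A}
read y: {}
The reachable set is empty and stays empty for the remaining 4 symbols.
Reachable ∩ accepting = {} — empty.

rejected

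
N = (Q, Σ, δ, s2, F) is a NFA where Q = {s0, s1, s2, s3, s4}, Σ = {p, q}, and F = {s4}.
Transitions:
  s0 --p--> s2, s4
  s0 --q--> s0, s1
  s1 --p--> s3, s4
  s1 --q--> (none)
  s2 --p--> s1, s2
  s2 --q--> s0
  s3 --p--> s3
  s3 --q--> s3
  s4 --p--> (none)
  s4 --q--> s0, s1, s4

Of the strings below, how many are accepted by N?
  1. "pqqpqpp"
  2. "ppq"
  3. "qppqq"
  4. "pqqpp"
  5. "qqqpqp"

2

"pqqpqpp": rejected
"ppq": accepted
"qppqq": rejected
"pqqpp": rejected
"qqqpqp": accepted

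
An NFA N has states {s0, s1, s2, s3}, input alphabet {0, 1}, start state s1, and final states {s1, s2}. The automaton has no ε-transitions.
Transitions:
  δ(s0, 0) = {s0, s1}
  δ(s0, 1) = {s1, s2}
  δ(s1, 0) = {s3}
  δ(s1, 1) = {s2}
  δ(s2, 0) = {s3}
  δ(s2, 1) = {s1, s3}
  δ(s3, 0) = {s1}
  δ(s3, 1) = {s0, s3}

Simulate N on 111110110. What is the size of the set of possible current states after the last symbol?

3

Start: {s1}
read 1: {s2}
read 1: {s1, s3}
read 1: {s0, s2, s3}
read 1: {s0, s1, s2, s3}
read 1: {s0, s1, s2, s3}
read 0: {s0, s1, s3}
read 1: {s0, s1, s2, s3}
read 1: {s0, s1, s2, s3}
read 0: {s0, s1, s3}
Final reachable set {s0, s1, s3} has 3 states.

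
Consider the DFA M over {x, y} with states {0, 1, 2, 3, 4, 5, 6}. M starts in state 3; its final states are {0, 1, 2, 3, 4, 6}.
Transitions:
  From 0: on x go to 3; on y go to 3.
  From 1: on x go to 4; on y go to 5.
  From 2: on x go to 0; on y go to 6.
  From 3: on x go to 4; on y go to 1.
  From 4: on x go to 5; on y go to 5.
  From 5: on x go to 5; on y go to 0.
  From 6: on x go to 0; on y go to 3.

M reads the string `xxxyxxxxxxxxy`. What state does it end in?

3 --x--> 4
4 --x--> 5
5 --x--> 5
5 --y--> 0
0 --x--> 3
3 --x--> 4
4 --x--> 5
5 --x--> 5
5 --x--> 5
5 --x--> 5
5 --x--> 5
5 --x--> 5
5 --y--> 0

0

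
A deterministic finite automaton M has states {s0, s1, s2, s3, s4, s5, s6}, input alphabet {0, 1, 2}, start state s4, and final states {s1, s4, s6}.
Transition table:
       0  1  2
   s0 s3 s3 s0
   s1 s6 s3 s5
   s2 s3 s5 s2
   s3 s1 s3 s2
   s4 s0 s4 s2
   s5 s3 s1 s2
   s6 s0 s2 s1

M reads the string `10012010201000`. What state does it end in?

s0

s4 --1--> s4
s4 --0--> s0
s0 --0--> s3
s3 --1--> s3
s3 --2--> s2
s2 --0--> s3
s3 --1--> s3
s3 --0--> s1
s1 --2--> s5
s5 --0--> s3
s3 --1--> s3
s3 --0--> s1
s1 --0--> s6
s6 --0--> s0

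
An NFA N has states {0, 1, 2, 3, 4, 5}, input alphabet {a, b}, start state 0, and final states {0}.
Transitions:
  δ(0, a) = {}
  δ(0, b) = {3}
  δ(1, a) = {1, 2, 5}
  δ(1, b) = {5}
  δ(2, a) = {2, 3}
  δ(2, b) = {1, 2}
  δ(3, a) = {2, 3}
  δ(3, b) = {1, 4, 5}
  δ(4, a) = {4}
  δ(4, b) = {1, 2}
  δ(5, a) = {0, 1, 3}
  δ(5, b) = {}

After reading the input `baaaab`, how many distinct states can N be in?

Start: {0}
read b: {3}
read a: {2, 3}
read a: {2, 3}
read a: {2, 3}
read a: {2, 3}
read b: {1, 2, 4, 5}
Final reachable set {1, 2, 4, 5} has 4 states.

4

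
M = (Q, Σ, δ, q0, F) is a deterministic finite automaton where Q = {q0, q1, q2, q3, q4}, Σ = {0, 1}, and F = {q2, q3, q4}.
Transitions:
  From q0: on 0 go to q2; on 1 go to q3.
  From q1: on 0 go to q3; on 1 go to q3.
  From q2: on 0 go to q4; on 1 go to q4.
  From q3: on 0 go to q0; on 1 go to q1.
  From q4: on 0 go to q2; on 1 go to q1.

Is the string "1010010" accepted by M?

q0 --1--> q3
q3 --0--> q0
q0 --1--> q3
q3 --0--> q0
q0 --0--> q2
q2 --1--> q4
q4 --0--> q2
End in state q2, which is an accepting state.

accepted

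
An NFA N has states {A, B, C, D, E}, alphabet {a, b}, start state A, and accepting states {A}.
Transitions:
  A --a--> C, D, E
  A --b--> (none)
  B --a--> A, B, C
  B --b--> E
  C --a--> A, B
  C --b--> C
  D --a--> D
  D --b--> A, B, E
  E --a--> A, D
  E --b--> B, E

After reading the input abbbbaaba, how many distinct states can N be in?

5

Start: {A}
read a: {C, D, E}
read b: {A, B, C, E}
read b: {B, C, E}
read b: {B, C, E}
read b: {B, C, E}
read a: {A, B, C, D}
read a: {A, B, C, D, E}
read b: {A, B, C, E}
read a: {A, B, C, D, E}
Final reachable set {A, B, C, D, E} has 5 states.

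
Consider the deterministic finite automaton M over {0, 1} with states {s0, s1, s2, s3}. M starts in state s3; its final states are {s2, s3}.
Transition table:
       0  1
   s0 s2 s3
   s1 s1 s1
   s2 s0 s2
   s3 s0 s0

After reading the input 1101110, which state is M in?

s0

s3 --1--> s0
s0 --1--> s3
s3 --0--> s0
s0 --1--> s3
s3 --1--> s0
s0 --1--> s3
s3 --0--> s0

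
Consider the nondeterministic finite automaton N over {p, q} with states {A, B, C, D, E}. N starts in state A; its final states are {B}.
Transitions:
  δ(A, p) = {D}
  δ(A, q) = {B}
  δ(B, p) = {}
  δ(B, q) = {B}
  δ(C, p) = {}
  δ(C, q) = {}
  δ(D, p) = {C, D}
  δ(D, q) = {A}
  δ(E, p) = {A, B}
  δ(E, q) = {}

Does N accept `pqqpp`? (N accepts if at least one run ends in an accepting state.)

rejected

Start: {A}
read p: {D}
read q: {A}
read q: {B}
read p: {}
The reachable set is empty and stays empty for the remaining 1 symbol.
Reachable ∩ accepting = {} — empty.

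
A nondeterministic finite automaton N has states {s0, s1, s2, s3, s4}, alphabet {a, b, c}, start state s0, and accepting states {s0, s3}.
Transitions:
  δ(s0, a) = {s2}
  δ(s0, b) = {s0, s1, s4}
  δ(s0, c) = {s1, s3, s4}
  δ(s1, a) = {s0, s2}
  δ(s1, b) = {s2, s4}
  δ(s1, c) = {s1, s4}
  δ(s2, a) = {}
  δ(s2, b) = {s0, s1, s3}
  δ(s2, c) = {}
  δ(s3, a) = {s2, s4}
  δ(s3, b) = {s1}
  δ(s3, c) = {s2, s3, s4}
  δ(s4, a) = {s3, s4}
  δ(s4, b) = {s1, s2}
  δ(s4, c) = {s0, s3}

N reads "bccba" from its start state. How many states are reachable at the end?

4

Start: {s0}
read b: {s0, s1, s4}
read c: {s0, s1, s3, s4}
read c: {s0, s1, s2, s3, s4}
read b: {s0, s1, s2, s3, s4}
read a: {s0, s2, s3, s4}
Final reachable set {s0, s2, s3, s4} has 4 states.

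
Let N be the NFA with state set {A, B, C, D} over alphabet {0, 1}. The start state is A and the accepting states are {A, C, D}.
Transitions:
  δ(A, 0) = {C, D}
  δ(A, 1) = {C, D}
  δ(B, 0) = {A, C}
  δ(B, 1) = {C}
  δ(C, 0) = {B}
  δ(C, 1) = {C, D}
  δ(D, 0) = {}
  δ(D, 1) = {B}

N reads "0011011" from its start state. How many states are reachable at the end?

2

Start: {A}
read 0: {C, D}
read 0: {B}
read 1: {C}
read 1: {C, D}
read 0: {B}
read 1: {C}
read 1: {C, D}
Final reachable set {C, D} has 2 states.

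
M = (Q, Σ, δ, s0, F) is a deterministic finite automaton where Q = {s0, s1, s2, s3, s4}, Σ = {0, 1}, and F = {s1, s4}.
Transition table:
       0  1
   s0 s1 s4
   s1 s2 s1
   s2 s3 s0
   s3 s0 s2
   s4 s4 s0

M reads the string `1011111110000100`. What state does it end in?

s0 --1--> s4
s4 --0--> s4
s4 --1--> s0
s0 --1--> s4
s4 --1--> s0
s0 --1--> s4
s4 --1--> s0
s0 --1--> s4
s4 --1--> s0
s0 --0--> s1
s1 --0--> s2
s2 --0--> s3
s3 --0--> s0
s0 --1--> s4
s4 --0--> s4
s4 --0--> s4

s4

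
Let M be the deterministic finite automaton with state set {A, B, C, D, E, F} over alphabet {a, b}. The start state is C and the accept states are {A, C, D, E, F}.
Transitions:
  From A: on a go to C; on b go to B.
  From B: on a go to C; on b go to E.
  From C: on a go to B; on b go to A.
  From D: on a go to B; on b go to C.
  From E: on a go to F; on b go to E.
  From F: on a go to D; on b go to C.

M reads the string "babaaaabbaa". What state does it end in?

C --b--> A
A --a--> C
C --b--> A
A --a--> C
C --a--> B
B --a--> C
C --a--> B
B --b--> E
E --b--> E
E --a--> F
F --a--> D

D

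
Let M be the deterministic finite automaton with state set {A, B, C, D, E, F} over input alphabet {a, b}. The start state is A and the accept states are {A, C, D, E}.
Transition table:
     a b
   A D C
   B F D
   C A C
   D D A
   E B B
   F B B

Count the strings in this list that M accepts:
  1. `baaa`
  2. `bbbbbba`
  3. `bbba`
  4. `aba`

4

`baaa`: accepted
`bbbbbba`: accepted
`bbba`: accepted
`aba`: accepted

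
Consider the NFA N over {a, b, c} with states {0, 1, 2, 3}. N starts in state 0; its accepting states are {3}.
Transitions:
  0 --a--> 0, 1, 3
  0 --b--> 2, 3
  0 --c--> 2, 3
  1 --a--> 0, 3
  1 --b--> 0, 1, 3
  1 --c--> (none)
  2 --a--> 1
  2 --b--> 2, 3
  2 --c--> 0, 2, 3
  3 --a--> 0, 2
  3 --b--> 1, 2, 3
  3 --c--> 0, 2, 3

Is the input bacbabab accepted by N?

accepted

Start: {0}
read b: {2, 3}
read a: {0, 1, 2}
read c: {0, 2, 3}
read b: {1, 2, 3}
read a: {0, 1, 2, 3}
read b: {0, 1, 2, 3}
read a: {0, 1, 2, 3}
read b: {0, 1, 2, 3}
Reachable ∩ accepting = {3} — nonempty.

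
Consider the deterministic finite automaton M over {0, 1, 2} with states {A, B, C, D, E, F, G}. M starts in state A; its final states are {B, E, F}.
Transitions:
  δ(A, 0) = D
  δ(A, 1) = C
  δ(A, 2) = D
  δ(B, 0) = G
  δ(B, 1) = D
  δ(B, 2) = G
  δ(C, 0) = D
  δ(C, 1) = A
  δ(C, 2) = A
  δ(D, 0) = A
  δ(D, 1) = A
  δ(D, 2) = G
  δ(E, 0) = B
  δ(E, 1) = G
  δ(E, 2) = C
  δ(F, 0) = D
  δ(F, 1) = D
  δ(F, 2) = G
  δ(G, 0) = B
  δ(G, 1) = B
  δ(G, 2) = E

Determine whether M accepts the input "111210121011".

A --1--> C
C --1--> A
A --1--> C
C --2--> A
A --1--> C
C --0--> D
D --1--> A
A --2--> D
D --1--> A
A --0--> D
D --1--> A
A --1--> C
End in state C, which is not an accepting state.

rejected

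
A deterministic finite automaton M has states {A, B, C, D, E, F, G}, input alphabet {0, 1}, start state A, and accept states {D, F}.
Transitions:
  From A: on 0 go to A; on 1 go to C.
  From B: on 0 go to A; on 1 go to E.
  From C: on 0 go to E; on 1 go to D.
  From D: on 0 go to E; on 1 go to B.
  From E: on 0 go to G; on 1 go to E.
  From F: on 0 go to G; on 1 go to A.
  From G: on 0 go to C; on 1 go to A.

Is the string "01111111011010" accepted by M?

A --0--> A
A --1--> C
C --1--> D
D --1--> B
B --1--> E
E --1--> E
E --1--> E
E --1--> E
E --0--> G
G --1--> A
A --1--> C
C --0--> E
E --1--> E
E --0--> G
End in state G, which is not an accepting state.

rejected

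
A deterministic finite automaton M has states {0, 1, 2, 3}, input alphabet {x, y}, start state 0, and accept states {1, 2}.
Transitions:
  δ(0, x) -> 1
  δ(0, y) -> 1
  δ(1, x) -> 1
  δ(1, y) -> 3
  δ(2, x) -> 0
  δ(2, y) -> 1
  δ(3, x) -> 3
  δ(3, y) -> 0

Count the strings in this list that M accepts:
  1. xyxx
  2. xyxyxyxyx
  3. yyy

1

xyxx: rejected
xyxyxyxyx: accepted
yyy: rejected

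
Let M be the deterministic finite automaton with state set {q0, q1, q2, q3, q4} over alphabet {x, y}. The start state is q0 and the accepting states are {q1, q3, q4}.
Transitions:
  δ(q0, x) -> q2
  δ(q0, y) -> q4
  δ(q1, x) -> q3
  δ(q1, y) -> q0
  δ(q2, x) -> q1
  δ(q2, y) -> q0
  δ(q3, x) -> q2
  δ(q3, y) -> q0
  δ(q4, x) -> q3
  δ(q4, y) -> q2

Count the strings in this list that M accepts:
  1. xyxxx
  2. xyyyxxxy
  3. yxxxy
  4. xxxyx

1

xyxxx: accepted
xyyyxxxy: rejected
yxxxy: rejected
xxxyx: rejected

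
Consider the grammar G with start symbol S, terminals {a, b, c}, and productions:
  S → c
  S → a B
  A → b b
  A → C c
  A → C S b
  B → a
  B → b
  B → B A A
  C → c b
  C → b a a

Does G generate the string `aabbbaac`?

S ⇒ aB ⇒ aBAA ⇒ aaAA ⇒ aabbA ⇒ aabbCc ⇒ aabbbaac

yes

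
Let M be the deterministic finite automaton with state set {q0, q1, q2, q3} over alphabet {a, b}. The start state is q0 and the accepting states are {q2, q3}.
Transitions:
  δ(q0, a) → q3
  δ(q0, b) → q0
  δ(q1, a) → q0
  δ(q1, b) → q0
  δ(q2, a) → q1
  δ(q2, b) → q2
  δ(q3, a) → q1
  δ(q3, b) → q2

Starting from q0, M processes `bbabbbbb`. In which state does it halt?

q0 --b--> q0
q0 --b--> q0
q0 --a--> q3
q3 --b--> q2
q2 --b--> q2
q2 --b--> q2
q2 --b--> q2
q2 --b--> q2

q2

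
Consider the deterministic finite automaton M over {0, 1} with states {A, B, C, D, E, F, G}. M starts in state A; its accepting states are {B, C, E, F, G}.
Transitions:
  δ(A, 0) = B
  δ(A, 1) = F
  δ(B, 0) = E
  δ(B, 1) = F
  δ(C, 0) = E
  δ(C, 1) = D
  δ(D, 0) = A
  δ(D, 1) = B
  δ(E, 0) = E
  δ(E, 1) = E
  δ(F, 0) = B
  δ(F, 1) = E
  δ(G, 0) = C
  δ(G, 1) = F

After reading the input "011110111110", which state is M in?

A --0--> B
B --1--> F
F --1--> E
E --1--> E
E --1--> E
E --0--> E
E --1--> E
E --1--> E
E --1--> E
E --1--> E
E --1--> E
E --0--> E

E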